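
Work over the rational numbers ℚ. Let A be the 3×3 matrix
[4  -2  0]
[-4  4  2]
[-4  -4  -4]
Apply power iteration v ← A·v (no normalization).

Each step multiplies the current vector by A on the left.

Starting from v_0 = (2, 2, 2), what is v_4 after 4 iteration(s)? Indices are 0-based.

v_0 = (2, 2, 2).
v_1 = A·v_0 = (4, 4, -24).
v_2 = A·v_1 = (8, -48, 64).
v_3 = A·v_2 = (128, -96, -96).
v_4 = A·v_3 = (704, -1088, 256).

v_4 = (704, -1088, 256)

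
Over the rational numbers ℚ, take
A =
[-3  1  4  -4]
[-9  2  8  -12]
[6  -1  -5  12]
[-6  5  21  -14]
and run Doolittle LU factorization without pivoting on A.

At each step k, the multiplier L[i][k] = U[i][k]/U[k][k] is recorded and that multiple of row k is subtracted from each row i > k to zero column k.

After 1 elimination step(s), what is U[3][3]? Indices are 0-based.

k=0: U[0][0]=-3
  eliminate (1,0): mult=3, new row 1: (0, -1, -4, 0); set L[1][0]=3
  eliminate (2,0): mult=-2, new row 2: (0, 1, 3, 4); set L[2][0]=-2
  eliminate (3,0): mult=2, new row 3: (0, 3, 13, -6); set L[3][0]=2

U[3][3] = -6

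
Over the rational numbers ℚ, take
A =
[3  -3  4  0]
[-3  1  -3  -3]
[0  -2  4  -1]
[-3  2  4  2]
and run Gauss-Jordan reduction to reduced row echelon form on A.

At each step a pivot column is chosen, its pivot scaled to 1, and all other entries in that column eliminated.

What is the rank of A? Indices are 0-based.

rank = 4

pivot(0,0)=3: scale R0 → (1, -1, 4/3, 0)
  clear (1,0): R1 −= (-3)R0 → (0, -2, 1, -3)
  clear (3,0): R3 −= (-3)R0 → (0, -1, 8, 2)
pivot(1,1)=-2: scale R1 → (0, 1, -1/2, 3/2)
  clear (0,1): R0 −= (-1)R1 → (1, 0, 5/6, 3/2)
  clear (2,1): R2 −= (-2)R1 → (0, 0, 3, 2)
  clear (3,1): R3 −= (-1)R1 → (0, 0, 15/2, 7/2)
pivot(2,2)=3: scale R2 → (0, 0, 1, 2/3)
  clear (0,2): R0 −= (5/6)R2 → (1, 0, 0, 17/18)
  clear (1,2): R1 −= (-1/2)R2 → (0, 1, 0, 11/6)
  clear (3,2): R3 −= (15/2)R2 → (0, 0, 0, -3/2)
pivot(3,3)=-3/2: scale R3 → (0, 0, 0, 1)
  clear (0,3): R0 −= (17/18)R3 → (1, 0, 0, 0)
  clear (1,3): R1 −= (11/6)R3 → (0, 1, 0, 0)
  clear (2,3): R2 −= (2/3)R3 → (0, 0, 1, 0)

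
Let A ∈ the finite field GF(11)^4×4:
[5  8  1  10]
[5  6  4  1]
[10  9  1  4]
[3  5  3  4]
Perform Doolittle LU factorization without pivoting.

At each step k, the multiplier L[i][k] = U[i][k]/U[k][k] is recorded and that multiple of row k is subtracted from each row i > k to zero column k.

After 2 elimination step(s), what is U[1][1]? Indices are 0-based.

U[1][1] = 9

k=0: U[0][0]=5
  eliminate (1,0): mult=1, new row 1: (0, 9, 3, 2); set L[1][0]=1
  eliminate (2,0): mult=2, new row 2: (0, 4, 10, 6); set L[2][0]=2
  eliminate (3,0): mult=5, new row 3: (0, 9, 9, 9); set L[3][0]=5
k=1: U[1][1]=9
  eliminate (2,1): mult=9, new row 2: (0, 0, 5, 10); set L[2][1]=9
  eliminate (3,1): mult=1, new row 3: (0, 0, 6, 7); set L[3][1]=1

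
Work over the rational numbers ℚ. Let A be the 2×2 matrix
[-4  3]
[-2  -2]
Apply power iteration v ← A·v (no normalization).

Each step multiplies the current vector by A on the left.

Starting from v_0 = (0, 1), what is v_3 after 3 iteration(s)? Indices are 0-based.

v_3 = (66, 40)

v_0 = (0, 1).
v_1 = A·v_0 = (3, -2).
v_2 = A·v_1 = (-18, -2).
v_3 = A·v_2 = (66, 40).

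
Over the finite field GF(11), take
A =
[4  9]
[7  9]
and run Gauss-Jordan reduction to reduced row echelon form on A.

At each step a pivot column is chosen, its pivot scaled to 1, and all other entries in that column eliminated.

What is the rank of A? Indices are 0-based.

[1] R0 /= 4  ⇒  (1, 5)
     R1 -= 7·R0  ⇒  (0, 7)
[2] R1 /= 7  ⇒  (0, 1)
     R0 -= 5·R1  ⇒  (1, 0)

rank = 2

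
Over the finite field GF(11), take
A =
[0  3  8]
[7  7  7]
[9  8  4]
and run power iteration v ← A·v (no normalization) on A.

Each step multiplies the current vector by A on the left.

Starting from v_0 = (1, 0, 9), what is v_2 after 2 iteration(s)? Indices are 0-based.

v_2 = (9, 0, 2)

v_0 = (1, 0, 9).
v_1 = A·v_0 = (6, 4, 1).
v_2 = A·v_1 = (9, 0, 2).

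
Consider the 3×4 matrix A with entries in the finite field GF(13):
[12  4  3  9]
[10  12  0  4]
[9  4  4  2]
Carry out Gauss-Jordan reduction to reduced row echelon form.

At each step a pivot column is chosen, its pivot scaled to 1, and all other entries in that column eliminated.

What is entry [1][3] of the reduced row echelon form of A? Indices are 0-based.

pivot(0,0)=12: scale R0 → (1, 9, 10, 4)
  clear (1,0): R1 −= (10)R0 → (0, 0, 4, 3)
  clear (2,0): R2 −= (9)R0 → (0, 1, 5, 5)
pivot(1,1): swap R1↔R2
pivot(1,1)=1: scale R1 → (0, 1, 5, 5)
  clear (0,1): R0 −= (9)R1 → (1, 0, 4, 11)
pivot(2,2)=4: scale R2 → (0, 0, 1, 4)
  clear (0,2): R0 −= (4)R2 → (1, 0, 0, 8)
  clear (1,2): R1 −= (5)R2 → (0, 1, 0, 11)

M[1][3] = 11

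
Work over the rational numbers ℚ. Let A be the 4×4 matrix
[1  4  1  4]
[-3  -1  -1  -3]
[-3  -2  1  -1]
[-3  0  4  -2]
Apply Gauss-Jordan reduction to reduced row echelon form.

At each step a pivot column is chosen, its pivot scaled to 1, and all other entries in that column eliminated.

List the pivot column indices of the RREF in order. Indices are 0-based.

step 1: normalize row 0 (÷1) = (1, 4, 1, 4)
  row 1: subtract -3×row0 = (0, 11, 2, 9)
  row 2: subtract -3×row0 = (0, 10, 4, 11)
  row 3: subtract -3×row0 = (0, 12, 7, 10)
step 2: normalize row 1 (÷11) = (0, 1, 2/11, 9/11)
  row 0: subtract 4×row1 = (1, 0, 3/11, 8/11)
  row 2: subtract 10×row1 = (0, 0, 24/11, 31/11)
  row 3: subtract 12×row1 = (0, 0, 53/11, 2/11)
step 3: normalize row 2 (÷24/11) = (0, 0, 1, 31/24)
  row 0: subtract 3/11×row2 = (1, 0, 0, 3/8)
  row 1: subtract 2/11×row2 = (0, 1, 0, 7/12)
  row 3: subtract 53/11×row2 = (0, 0, 0, -145/24)
step 4: normalize row 3 (÷-145/24) = (0, 0, 0, 1)
  row 0: subtract 3/8×row3 = (1, 0, 0, 0)
  row 1: subtract 7/12×row3 = (0, 1, 0, 0)
  row 2: subtract 31/24×row3 = (0, 0, 1, 0)

pivot columns: 0, 1, 2, 3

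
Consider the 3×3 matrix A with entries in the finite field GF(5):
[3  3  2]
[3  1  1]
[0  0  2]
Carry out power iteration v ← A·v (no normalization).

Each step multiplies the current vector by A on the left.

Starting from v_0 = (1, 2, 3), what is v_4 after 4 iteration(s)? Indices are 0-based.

v_4 = (2, 0, 3)

v_0 = (1, 2, 3).
v_1 = A·v_0 = (0, 3, 1).
v_2 = A·v_1 = (1, 4, 2).
v_3 = A·v_2 = (4, 4, 4).
v_4 = A·v_3 = (2, 0, 3).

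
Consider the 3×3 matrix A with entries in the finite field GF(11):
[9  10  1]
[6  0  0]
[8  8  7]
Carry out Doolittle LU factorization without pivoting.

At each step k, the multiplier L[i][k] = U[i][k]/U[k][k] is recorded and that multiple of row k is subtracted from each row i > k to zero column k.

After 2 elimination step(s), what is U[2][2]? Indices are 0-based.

U[2][2] = 4

k=0: U[0][0]=9
  eliminate (1,0): mult=8, new row 1: (0, 8, 3); set L[1][0]=8
  eliminate (2,0): mult=7, new row 2: (0, 4, 0); set L[2][0]=7
k=1: U[1][1]=8
  eliminate (2,1): mult=6, new row 2: (0, 0, 4); set L[2][1]=6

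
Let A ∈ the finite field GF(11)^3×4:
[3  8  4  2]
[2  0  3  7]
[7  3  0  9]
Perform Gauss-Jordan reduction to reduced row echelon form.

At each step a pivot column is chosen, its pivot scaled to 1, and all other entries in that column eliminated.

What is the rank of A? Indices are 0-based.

pivot(0,0)=3: scale R0 → (1, 10, 5, 8)
  clear (1,0): R1 −= (2)R0 → (0, 2, 4, 2)
  clear (2,0): R2 −= (7)R0 → (0, 10, 9, 8)
pivot(1,1)=2: scale R1 → (0, 1, 2, 1)
  clear (0,1): R0 −= (10)R1 → (1, 0, 7, 9)
  clear (2,1): R2 −= (10)R1 → (0, 0, 0, 9)
col 2: no nonzero at/below row 2; advance.
pivot(2,3)=9: scale R2 → (0, 0, 0, 1)
  clear (0,3): R0 −= (9)R2 → (1, 0, 7, 0)
  clear (1,3): R1 −= (1)R2 → (0, 1, 2, 0)

rank = 3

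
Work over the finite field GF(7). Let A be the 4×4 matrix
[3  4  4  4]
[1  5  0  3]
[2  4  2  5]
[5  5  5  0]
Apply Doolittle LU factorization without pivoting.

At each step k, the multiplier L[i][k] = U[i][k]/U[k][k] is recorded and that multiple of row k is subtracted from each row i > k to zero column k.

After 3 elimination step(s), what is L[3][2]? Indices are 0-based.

Step 1: pivot at (0,0) is 3.
  row1 ← row1 − (5)·row0  ⇒  L[1][0]=5, U row1=(0, 6, 1, 4)
  row2 ← row2 − (3)·row0  ⇒  L[2][0]=3, U row2=(0, 6, 4, 0)
  row3 ← row3 − (4)·row0  ⇒  L[3][0]=4, U row3=(0, 3, 3, 5)
Step 2: pivot at (1,1) is 6.
  row2 ← row2 − (1)·row1  ⇒  L[2][1]=1, U row2=(0, 0, 3, 3)
  row3 ← row3 − (4)·row1  ⇒  L[3][1]=4, U row3=(0, 0, 6, 3)
Step 3: pivot at (2,2) is 3.
  row3 ← row3 − (2)·row2  ⇒  L[3][2]=2, U row3=(0, 0, 0, 4)

L[3][2] = 2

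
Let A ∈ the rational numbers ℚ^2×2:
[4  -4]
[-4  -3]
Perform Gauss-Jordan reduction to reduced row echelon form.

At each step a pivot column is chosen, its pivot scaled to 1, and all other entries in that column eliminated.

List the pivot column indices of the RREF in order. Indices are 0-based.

pivot columns: 0, 1

step 1: normalize row 0 (÷4) = (1, -1)
  row 1: subtract -4×row0 = (0, -7)
step 2: normalize row 1 (÷-7) = (0, 1)
  row 0: subtract -1×row1 = (1, 0)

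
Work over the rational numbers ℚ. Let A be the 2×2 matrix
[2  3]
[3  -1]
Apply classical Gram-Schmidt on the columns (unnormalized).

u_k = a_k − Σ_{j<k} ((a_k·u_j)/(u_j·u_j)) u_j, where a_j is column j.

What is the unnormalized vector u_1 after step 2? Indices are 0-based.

u_1 = (33/13, -22/13)

Step 1: u_0 = a_0 = (2, 3).
Step 2: u_1 = a_1 − (3/13)·u_0 = (33/13, -22/13).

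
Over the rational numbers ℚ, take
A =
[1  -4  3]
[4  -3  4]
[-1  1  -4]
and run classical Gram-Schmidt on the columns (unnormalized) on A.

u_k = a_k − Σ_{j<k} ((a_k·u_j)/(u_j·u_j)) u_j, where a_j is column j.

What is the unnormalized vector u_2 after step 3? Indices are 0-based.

Step 1: u_0 = a_0 = (1, 4, -1).
Step 2: u_1 = a_1 − (-17/18)·u_0 = (-55/18, 7/9, 1/18).
Step 3: u_2 = a_2 − (23/18)·u_0 − (-113/179)·u_1 = (-37/179, -111/179, -481/179).

u_2 = (-37/179, -111/179, -481/179)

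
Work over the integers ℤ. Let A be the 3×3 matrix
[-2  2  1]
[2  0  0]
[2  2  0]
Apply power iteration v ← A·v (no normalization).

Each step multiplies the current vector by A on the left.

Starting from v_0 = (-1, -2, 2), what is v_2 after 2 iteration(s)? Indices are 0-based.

v_2 = (-10, 0, -4)

v_0 = (-1, -2, 2).
v_1 = A·v_0 = (0, -2, -6).
v_2 = A·v_1 = (-10, 0, -4).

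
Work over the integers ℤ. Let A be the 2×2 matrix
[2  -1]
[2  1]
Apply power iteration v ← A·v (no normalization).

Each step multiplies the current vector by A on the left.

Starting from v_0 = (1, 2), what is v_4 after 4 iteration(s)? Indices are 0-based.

v_4 = (-20, -28)

v_0 = (1, 2).
v_1 = A·v_0 = (0, 4).
v_2 = A·v_1 = (-4, 4).
v_3 = A·v_2 = (-12, -4).
v_4 = A·v_3 = (-20, -28).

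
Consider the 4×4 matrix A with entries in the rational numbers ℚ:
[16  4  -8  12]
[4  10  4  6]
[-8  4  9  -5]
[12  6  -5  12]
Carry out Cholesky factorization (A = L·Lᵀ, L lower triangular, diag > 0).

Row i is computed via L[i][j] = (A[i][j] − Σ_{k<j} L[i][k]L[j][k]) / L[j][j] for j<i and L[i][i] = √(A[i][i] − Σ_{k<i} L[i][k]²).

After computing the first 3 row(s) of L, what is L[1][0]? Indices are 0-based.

L[1][0] = 1

Step 1: L[0][0] = √(16) = 4.
  L[1][0] = (4) / L[0][0] = 1.
Step 2: L[1][1] = √(9) = 3.
  L[2][0] = (-8) / L[0][0] = -2.
  L[2][1] = (6) / L[1][1] = 2.
Step 3: L[2][2] = √(1) = 1.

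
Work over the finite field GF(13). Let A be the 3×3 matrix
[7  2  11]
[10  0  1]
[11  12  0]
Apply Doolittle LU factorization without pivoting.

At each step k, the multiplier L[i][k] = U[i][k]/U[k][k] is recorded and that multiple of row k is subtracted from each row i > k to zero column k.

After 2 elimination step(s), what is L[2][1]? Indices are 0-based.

k=0: U[0][0]=7
  eliminate (1,0): mult=7, new row 1: (0, 12, 2); set L[1][0]=7
  eliminate (2,0): mult=9, new row 2: (0, 7, 5); set L[2][0]=9
k=1: U[1][1]=12
  eliminate (2,1): mult=6, new row 2: (0, 0, 6); set L[2][1]=6

L[2][1] = 6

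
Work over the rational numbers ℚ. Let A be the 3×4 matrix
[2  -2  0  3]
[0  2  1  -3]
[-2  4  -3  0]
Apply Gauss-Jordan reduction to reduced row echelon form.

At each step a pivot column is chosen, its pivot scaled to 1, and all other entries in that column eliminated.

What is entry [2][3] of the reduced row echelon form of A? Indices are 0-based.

M[2][3] = -3/2

[1] R0 /= 2  ⇒  (1, -1, 0, 3/2)
     R2 -= -2·R0  ⇒  (0, 2, -3, 3)
[2] R1 /= 2  ⇒  (0, 1, 1/2, -3/2)
     R0 -= -1·R1  ⇒  (1, 0, 1/2, 0)
     R2 -= 2·R1  ⇒  (0, 0, -4, 6)
[3] R2 /= -4  ⇒  (0, 0, 1, -3/2)
     R0 -= 1/2·R2  ⇒  (1, 0, 0, 3/4)
     R1 -= 1/2·R2  ⇒  (0, 1, 0, -3/4)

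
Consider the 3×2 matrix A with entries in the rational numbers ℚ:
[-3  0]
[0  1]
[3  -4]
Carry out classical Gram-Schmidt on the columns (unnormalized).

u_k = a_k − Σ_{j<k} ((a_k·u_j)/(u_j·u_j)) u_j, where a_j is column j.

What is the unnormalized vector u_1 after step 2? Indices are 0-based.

Step 1: u_0 = a_0 = (-3, 0, 3).
Step 2: u_1 = a_1 − (-2/3)·u_0 = (-2, 1, -2).

u_1 = (-2, 1, -2)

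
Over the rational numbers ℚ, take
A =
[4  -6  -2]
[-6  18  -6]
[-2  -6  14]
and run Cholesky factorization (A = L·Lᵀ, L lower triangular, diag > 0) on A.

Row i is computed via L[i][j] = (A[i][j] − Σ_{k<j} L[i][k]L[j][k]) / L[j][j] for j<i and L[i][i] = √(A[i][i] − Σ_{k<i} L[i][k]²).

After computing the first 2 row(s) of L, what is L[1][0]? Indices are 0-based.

Step 1: L[0][0] = √(4) = 2.
  L[1][0] = (-6) / L[0][0] = -3.
Step 2: L[1][1] = √(9) = 3.

L[1][0] = -3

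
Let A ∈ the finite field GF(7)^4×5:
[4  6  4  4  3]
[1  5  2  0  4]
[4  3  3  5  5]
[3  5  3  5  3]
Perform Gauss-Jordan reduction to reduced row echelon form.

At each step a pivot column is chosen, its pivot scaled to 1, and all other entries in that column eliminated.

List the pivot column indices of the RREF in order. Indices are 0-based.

pivot columns: 0, 1, 2, 3

pivot(0,0)=4: scale R0 → (1, 5, 1, 1, 6)
  clear (1,0): R1 −= (1)R0 → (0, 0, 1, 6, 5)
  clear (2,0): R2 −= (4)R0 → (0, 4, 6, 1, 2)
  clear (3,0): R3 −= (3)R0 → (0, 4, 0, 2, 6)
pivot(1,1): swap R1↔R2
pivot(1,1)=4: scale R1 → (0, 1, 5, 2, 4)
  clear (0,1): R0 −= (5)R1 → (1, 0, 4, 5, 0)
  clear (3,1): R3 −= (4)R1 → (0, 0, 1, 1, 4)
pivot(2,2)=1: scale R2 → (0, 0, 1, 6, 5)
  clear (0,2): R0 −= (4)R2 → (1, 0, 0, 2, 1)
  clear (1,2): R1 −= (5)R2 → (0, 1, 0, 0, 0)
  clear (3,2): R3 −= (1)R2 → (0, 0, 0, 2, 6)
pivot(3,3)=2: scale R3 → (0, 0, 0, 1, 3)
  clear (0,3): R0 −= (2)R3 → (1, 0, 0, 0, 2)
  clear (2,3): R2 −= (6)R3 → (0, 0, 1, 0, 1)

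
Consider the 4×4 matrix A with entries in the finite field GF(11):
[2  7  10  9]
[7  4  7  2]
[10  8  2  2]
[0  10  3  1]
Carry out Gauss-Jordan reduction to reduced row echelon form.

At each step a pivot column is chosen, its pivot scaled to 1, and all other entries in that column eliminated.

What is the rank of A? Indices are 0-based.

pivot(0,0)=2: scale R0 → (1, 9, 5, 10)
  clear (1,0): R1 −= (7)R0 → (0, 7, 5, 9)
  clear (2,0): R2 −= (10)R0 → (0, 6, 7, 1)
pivot(1,1)=7: scale R1 → (0, 1, 7, 6)
  clear (0,1): R0 −= (9)R1 → (1, 0, 8, 0)
  clear (2,1): R2 −= (6)R1 → (0, 0, 9, 9)
  clear (3,1): R3 −= (10)R1 → (0, 0, 10, 7)
pivot(2,2)=9: scale R2 → (0, 0, 1, 1)
  clear (0,2): R0 −= (8)R2 → (1, 0, 0, 3)
  clear (1,2): R1 −= (7)R2 → (0, 1, 0, 10)
  clear (3,2): R3 −= (10)R2 → (0, 0, 0, 8)
pivot(3,3)=8: scale R3 → (0, 0, 0, 1)
  clear (0,3): R0 −= (3)R3 → (1, 0, 0, 0)
  clear (1,3): R1 −= (10)R3 → (0, 1, 0, 0)
  clear (2,3): R2 −= (1)R3 → (0, 0, 1, 0)

rank = 4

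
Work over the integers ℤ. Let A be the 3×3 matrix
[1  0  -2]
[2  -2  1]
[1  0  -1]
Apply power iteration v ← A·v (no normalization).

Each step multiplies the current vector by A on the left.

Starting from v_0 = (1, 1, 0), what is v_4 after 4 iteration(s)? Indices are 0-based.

v_4 = (1, 13, 0)

v_0 = (1, 1, 0).
v_1 = A·v_0 = (1, 0, 1).
v_2 = A·v_1 = (-1, 3, 0).
v_3 = A·v_2 = (-1, -8, -1).
v_4 = A·v_3 = (1, 13, 0).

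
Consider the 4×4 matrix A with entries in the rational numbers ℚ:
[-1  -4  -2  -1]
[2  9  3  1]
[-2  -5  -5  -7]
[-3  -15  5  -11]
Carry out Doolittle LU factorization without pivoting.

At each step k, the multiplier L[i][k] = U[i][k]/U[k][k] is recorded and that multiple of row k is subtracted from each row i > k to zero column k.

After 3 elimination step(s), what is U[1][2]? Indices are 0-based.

Step 1: pivot at (0,0) is -1.
  row1 ← row1 − (-2)·row0  ⇒  L[1][0]=-2, U row1=(0, 1, -1, -1)
  row2 ← row2 − (2)·row0  ⇒  L[2][0]=2, U row2=(0, 3, -1, -5)
  row3 ← row3 − (3)·row0  ⇒  L[3][0]=3, U row3=(0, -3, 11, -8)
Step 2: pivot at (1,1) is 1.
  row2 ← row2 − (3)·row1  ⇒  L[2][1]=3, U row2=(0, 0, 2, -2)
  row3 ← row3 − (-3)·row1  ⇒  L[3][1]=-3, U row3=(0, 0, 8, -11)
Step 3: pivot at (2,2) is 2.
  row3 ← row3 − (4)·row2  ⇒  L[3][2]=4, U row3=(0, 0, 0, -3)

U[1][2] = -1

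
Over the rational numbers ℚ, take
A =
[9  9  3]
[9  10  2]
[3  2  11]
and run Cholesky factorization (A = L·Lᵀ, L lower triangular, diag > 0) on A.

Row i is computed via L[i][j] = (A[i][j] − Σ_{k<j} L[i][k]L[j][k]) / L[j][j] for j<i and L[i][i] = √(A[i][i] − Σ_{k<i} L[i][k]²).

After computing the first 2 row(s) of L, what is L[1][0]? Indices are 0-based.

L[1][0] = 3

Step 1: L[0][0] = √(9) = 3.
  L[1][0] = (9) / L[0][0] = 3.
Step 2: L[1][1] = √(1) = 1.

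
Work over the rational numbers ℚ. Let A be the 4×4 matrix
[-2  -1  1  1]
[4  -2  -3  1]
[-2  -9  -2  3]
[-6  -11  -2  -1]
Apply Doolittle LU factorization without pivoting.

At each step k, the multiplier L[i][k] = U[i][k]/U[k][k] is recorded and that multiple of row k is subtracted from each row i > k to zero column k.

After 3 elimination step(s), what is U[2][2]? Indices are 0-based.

U[2][2] = -1

[col 0] pivot -2
  R1 -= -2*R0 → (0, -4, -1, 3)  (L[1][0] := -2)
  R2 -= 1*R0 → (0, -8, -3, 2)  (L[2][0] := 1)
  R3 -= 3*R0 → (0, -8, -5, -4)  (L[3][0] := 3)
[col 1] pivot -4
  R2 -= 2*R1 → (0, 0, -1, -4)  (L[2][1] := 2)
  R3 -= 2*R1 → (0, 0, -3, -10)  (L[3][1] := 2)
[col 2] pivot -1
  R3 -= 3*R2 → (0, 0, 0, 2)  (L[3][2] := 3)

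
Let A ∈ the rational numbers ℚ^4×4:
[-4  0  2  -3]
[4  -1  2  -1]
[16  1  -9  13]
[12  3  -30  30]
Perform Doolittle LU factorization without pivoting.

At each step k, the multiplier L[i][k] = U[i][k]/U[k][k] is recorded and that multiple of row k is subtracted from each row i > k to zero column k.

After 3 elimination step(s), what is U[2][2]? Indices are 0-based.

Step 1: pivot at (0,0) is -4.
  row1 ← row1 − (-1)·row0  ⇒  L[1][0]=-1, U row1=(0, -1, 4, -4)
  row2 ← row2 − (-4)·row0  ⇒  L[2][0]=-4, U row2=(0, 1, -1, 1)
  row3 ← row3 − (-3)·row0  ⇒  L[3][0]=-3, U row3=(0, 3, -24, 21)
Step 2: pivot at (1,1) is -1.
  row2 ← row2 − (-1)·row1  ⇒  L[2][1]=-1, U row2=(0, 0, 3, -3)
  row3 ← row3 − (-3)·row1  ⇒  L[3][1]=-3, U row3=(0, 0, -12, 9)
Step 3: pivot at (2,2) is 3.
  row3 ← row3 − (-4)·row2  ⇒  L[3][2]=-4, U row3=(0, 0, 0, -3)

U[2][2] = 3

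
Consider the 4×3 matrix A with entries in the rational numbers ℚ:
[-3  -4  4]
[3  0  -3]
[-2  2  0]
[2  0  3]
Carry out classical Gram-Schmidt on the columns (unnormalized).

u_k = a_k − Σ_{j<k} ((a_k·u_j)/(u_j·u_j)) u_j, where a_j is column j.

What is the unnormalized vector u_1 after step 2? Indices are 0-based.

Step 1: u_0 = a_0 = (-3, 3, -2, 2).
Step 2: u_1 = a_1 − (4/13)·u_0 = (-40/13, -12/13, 34/13, -8/13).

u_1 = (-40/13, -12/13, 34/13, -8/13)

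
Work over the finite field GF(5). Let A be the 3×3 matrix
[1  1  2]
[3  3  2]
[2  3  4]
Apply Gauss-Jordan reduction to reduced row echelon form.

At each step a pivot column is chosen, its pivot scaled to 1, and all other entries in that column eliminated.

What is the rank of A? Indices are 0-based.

[1] R0 /= 1  ⇒  (1, 1, 2)
     R1 -= 3·R0  ⇒  (0, 0, 1)
     R2 -= 2·R0  ⇒  (0, 1, 0)
[2] R1 <-> R2
[2] R1 /= 1  ⇒  (0, 1, 0)
     R0 -= 1·R1  ⇒  (1, 0, 2)
[3] R2 /= 1  ⇒  (0, 0, 1)
     R0 -= 2·R2  ⇒  (1, 0, 0)

rank = 3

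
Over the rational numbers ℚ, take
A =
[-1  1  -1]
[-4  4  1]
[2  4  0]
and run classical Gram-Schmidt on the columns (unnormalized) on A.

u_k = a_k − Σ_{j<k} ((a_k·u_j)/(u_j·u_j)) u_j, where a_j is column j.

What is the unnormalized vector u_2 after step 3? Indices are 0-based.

u_2 = (-20/17, 5/17, 0)

Step 1: u_0 = a_0 = (-1, -4, 2).
Step 2: u_1 = a_1 − (-3/7)·u_0 = (4/7, 16/7, 34/7).
Step 3: u_2 = a_2 − (-1/7)·u_0 − (1/17)·u_1 = (-20/17, 5/17, 0).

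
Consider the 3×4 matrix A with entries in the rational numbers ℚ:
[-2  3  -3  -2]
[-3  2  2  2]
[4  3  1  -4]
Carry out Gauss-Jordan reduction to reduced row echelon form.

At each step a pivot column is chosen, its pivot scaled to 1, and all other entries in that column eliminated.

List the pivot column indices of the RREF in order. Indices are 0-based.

pivot columns: 0, 1, 2

pivot(0,0)=-2: scale R0 → (1, -3/2, 3/2, 1)
  clear (1,0): R1 −= (-3)R0 → (0, -5/2, 13/2, 5)
  clear (2,0): R2 −= (4)R0 → (0, 9, -5, -8)
pivot(1,1)=-5/2: scale R1 → (0, 1, -13/5, -2)
  clear (0,1): R0 −= (-3/2)R1 → (1, 0, -12/5, -2)
  clear (2,1): R2 −= (9)R1 → (0, 0, 92/5, 10)
pivot(2,2)=92/5: scale R2 → (0, 0, 1, 25/46)
  clear (0,2): R0 −= (-12/5)R2 → (1, 0, 0, -16/23)
  clear (1,2): R1 −= (-13/5)R2 → (0, 1, 0, -27/46)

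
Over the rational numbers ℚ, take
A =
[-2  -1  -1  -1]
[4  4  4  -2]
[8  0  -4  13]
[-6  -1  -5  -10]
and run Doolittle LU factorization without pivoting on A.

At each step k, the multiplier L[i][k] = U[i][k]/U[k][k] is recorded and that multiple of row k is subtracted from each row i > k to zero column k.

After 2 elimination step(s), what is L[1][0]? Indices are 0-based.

Step 1: pivot at (0,0) is -2.
  row1 ← row1 − (-2)·row0  ⇒  L[1][0]=-2, U row1=(0, 2, 2, -4)
  row2 ← row2 − (-4)·row0  ⇒  L[2][0]=-4, U row2=(0, -4, -8, 9)
  row3 ← row3 − (3)·row0  ⇒  L[3][0]=3, U row3=(0, 2, -2, -7)
Step 2: pivot at (1,1) is 2.
  row2 ← row2 − (-2)·row1  ⇒  L[2][1]=-2, U row2=(0, 0, -4, 1)
  row3 ← row3 − (1)·row1  ⇒  L[3][1]=1, U row3=(0, 0, -4, -3)

L[1][0] = -2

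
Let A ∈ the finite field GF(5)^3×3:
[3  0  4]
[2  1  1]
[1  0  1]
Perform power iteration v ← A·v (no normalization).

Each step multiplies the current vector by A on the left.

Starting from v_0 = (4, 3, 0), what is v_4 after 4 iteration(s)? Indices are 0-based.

v_0 = (4, 3, 0).
v_1 = A·v_0 = (2, 1, 4).
v_2 = A·v_1 = (2, 4, 1).
v_3 = A·v_2 = (0, 4, 3).
v_4 = A·v_3 = (2, 2, 3).

v_4 = (2, 2, 3)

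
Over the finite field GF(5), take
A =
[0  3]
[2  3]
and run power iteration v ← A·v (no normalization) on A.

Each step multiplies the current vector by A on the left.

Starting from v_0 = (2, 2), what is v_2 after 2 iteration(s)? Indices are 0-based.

v_2 = (0, 2)

v_0 = (2, 2).
v_1 = A·v_0 = (1, 0).
v_2 = A·v_1 = (0, 2).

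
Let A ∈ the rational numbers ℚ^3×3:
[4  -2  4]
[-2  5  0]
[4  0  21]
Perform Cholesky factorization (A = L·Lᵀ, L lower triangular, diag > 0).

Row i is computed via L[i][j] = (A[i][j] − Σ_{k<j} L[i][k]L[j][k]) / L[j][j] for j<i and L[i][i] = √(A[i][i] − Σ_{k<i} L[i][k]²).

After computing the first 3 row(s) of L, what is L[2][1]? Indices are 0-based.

Step 1: L[0][0] = √(4) = 2.
  L[1][0] = (-2) / L[0][0] = -1.
Step 2: L[1][1] = √(4) = 2.
  L[2][0] = (4) / L[0][0] = 2.
  L[2][1] = (2) / L[1][1] = 1.
Step 3: L[2][2] = √(16) = 4.

L[2][1] = 1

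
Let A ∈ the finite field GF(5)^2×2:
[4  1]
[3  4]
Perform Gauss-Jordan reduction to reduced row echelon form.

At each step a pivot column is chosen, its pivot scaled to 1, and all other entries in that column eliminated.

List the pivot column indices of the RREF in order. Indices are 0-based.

pivot(0,0)=4: scale R0 → (1, 4)
  clear (1,0): R1 −= (3)R0 → (0, 2)
pivot(1,1)=2: scale R1 → (0, 1)
  clear (0,1): R0 −= (4)R1 → (1, 0)

pivot columns: 0, 1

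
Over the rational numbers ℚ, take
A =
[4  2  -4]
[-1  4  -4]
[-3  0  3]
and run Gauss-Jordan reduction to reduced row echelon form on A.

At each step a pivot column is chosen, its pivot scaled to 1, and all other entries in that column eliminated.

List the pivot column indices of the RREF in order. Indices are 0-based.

[1] R0 /= 4  ⇒  (1, 1/2, -1)
     R1 -= -1·R0  ⇒  (0, 9/2, -5)
     R2 -= -3·R0  ⇒  (0, 3/2, 0)
[2] R1 /= 9/2  ⇒  (0, 1, -10/9)
     R0 -= 1/2·R1  ⇒  (1, 0, -4/9)
     R2 -= 3/2·R1  ⇒  (0, 0, 5/3)
[3] R2 /= 5/3  ⇒  (0, 0, 1)
     R0 -= -4/9·R2  ⇒  (1, 0, 0)
     R1 -= -10/9·R2  ⇒  (0, 1, 0)

pivot columns: 0, 1, 2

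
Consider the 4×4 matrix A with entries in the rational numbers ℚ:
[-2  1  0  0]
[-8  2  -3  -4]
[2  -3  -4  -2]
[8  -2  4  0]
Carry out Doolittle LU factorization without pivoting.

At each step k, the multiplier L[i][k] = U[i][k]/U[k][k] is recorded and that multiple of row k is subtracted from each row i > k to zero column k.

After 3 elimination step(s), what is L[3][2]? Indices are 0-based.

[col 0] pivot -2
  R1 -= 4*R0 → (0, -2, -3, -4)  (L[1][0] := 4)
  R2 -= -1*R0 → (0, -2, -4, -2)  (L[2][0] := -1)
  R3 -= -4*R0 → (0, 2, 4, 0)  (L[3][0] := -4)
[col 1] pivot -2
  R2 -= 1*R1 → (0, 0, -1, 2)  (L[2][1] := 1)
  R3 -= -1*R1 → (0, 0, 1, -4)  (L[3][1] := -1)
[col 2] pivot -1
  R3 -= -1*R2 → (0, 0, 0, -2)  (L[3][2] := -1)

L[3][2] = -1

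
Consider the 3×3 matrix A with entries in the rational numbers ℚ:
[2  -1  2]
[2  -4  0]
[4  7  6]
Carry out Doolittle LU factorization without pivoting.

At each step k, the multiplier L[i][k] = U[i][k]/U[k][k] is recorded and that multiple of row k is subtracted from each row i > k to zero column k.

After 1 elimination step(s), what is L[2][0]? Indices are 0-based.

L[2][0] = 2

Step 1: pivot at (0,0) is 2.
  row1 ← row1 − (1)·row0  ⇒  L[1][0]=1, U row1=(0, -3, -2)
  row2 ← row2 − (2)·row0  ⇒  L[2][0]=2, U row2=(0, 9, 2)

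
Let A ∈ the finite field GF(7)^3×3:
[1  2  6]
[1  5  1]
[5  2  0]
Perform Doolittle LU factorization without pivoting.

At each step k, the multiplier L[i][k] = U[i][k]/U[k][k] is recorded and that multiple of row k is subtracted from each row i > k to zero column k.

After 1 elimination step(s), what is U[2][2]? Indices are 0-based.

k=0: U[0][0]=1
  eliminate (1,0): mult=1, new row 1: (0, 3, 2); set L[1][0]=1
  eliminate (2,0): mult=5, new row 2: (0, 6, 5); set L[2][0]=5

U[2][2] = 5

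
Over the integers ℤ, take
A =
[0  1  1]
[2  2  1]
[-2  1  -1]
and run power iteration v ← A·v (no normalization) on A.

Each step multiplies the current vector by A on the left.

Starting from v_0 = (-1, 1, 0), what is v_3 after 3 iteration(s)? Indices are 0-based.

v_0 = (-1, 1, 0).
v_1 = A·v_0 = (1, 0, 3).
v_2 = A·v_1 = (3, 5, -5).
v_3 = A·v_2 = (0, 11, 4).

v_3 = (0, 11, 4)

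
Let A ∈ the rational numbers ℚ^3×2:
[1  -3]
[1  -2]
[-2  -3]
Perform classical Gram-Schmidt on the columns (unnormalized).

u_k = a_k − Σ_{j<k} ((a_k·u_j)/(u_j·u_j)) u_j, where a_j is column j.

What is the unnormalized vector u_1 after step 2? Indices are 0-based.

Step 1: u_0 = a_0 = (1, 1, -2).
Step 2: u_1 = a_1 − (1/6)·u_0 = (-19/6, -13/6, -8/3).

u_1 = (-19/6, -13/6, -8/3)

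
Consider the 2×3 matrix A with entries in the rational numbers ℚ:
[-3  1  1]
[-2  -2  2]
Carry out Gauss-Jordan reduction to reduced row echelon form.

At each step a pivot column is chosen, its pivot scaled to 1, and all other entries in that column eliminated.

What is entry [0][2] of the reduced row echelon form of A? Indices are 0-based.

M[0][2] = -1/2

[1] R0 /= -3  ⇒  (1, -1/3, -1/3)
     R1 -= -2·R0  ⇒  (0, -8/3, 4/3)
[2] R1 /= -8/3  ⇒  (0, 1, -1/2)
     R0 -= -1/3·R1  ⇒  (1, 0, -1/2)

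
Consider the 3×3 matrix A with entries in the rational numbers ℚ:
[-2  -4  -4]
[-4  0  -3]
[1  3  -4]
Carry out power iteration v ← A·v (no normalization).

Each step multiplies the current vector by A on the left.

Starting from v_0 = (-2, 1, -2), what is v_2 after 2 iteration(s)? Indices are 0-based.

v_0 = (-2, 1, -2).
v_1 = A·v_0 = (8, 14, 9).
v_2 = A·v_1 = (-108, -59, 14).

v_2 = (-108, -59, 14)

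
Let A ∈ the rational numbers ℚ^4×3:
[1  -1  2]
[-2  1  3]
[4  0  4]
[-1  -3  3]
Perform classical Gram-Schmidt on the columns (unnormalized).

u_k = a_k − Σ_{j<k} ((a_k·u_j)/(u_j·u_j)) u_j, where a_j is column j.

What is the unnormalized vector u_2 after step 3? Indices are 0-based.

Step 1: u_0 = a_0 = (1, -2, 4, -1).
Step 2: u_1 = a_1 − (0)·u_0 = (-1, 1, 0, -3).
Step 3: u_2 = a_2 − (9/22)·u_0 − (-8/11)·u_1 = (19/22, 50/11, 26/11, 27/22).

u_2 = (19/22, 50/11, 26/11, 27/22)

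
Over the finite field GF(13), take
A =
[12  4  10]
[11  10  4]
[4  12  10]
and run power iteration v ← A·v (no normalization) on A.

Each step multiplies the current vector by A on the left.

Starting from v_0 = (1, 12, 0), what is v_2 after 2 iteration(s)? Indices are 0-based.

v_0 = (1, 12, 0).
v_1 = A·v_0 = (8, 1, 5).
v_2 = A·v_1 = (7, 1, 3).

v_2 = (7, 1, 3)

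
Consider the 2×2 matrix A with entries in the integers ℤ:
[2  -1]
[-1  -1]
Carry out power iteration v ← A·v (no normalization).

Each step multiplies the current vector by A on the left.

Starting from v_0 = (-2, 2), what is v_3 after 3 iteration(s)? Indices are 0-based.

v_0 = (-2, 2).
v_1 = A·v_0 = (-6, 0).
v_2 = A·v_1 = (-12, 6).
v_3 = A·v_2 = (-30, 6).

v_3 = (-30, 6)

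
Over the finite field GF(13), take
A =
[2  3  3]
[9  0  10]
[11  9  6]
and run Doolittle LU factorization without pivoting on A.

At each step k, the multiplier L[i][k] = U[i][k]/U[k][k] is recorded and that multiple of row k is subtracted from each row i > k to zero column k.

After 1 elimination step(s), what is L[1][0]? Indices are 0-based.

k=0: U[0][0]=2
  eliminate (1,0): mult=11, new row 1: (0, 6, 3); set L[1][0]=11
  eliminate (2,0): mult=12, new row 2: (0, 12, 9); set L[2][0]=12

L[1][0] = 11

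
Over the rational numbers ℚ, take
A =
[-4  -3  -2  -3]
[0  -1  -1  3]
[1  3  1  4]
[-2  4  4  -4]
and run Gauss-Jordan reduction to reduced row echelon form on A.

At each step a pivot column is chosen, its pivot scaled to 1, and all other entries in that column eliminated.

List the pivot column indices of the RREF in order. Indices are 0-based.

[1] R0 /= -4  ⇒  (1, 3/4, 1/2, 3/4)
     R2 -= 1·R0  ⇒  (0, 9/4, 1/2, 13/4)
     R3 -= -2·R0  ⇒  (0, 11/2, 5, -5/2)
[2] R1 /= -1  ⇒  (0, 1, 1, -3)
     R0 -= 3/4·R1  ⇒  (1, 0, -1/4, 3)
     R2 -= 9/4·R1  ⇒  (0, 0, -7/4, 10)
     R3 -= 11/2·R1  ⇒  (0, 0, -1/2, 14)
[3] R2 /= -7/4  ⇒  (0, 0, 1, -40/7)
     R0 -= -1/4·R2  ⇒  (1, 0, 0, 11/7)
     R1 -= 1·R2  ⇒  (0, 1, 0, 19/7)
     R3 -= -1/2·R2  ⇒  (0, 0, 0, 78/7)
[4] R3 /= 78/7  ⇒  (0, 0, 0, 1)
     R0 -= 11/7·R3  ⇒  (1, 0, 0, 0)
     R1 -= 19/7·R3  ⇒  (0, 1, 0, 0)
     R2 -= -40/7·R3  ⇒  (0, 0, 1, 0)

pivot columns: 0, 1, 2, 3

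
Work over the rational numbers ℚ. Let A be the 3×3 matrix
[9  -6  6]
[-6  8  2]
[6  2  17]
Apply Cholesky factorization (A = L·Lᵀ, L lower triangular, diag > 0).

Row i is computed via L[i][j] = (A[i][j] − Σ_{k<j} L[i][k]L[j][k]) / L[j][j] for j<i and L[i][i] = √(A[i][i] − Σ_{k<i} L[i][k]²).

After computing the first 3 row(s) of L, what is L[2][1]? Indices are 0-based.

L[2][1] = 3

Step 1: L[0][0] = √(9) = 3.
  L[1][0] = (-6) / L[0][0] = -2.
Step 2: L[1][1] = √(4) = 2.
  L[2][0] = (6) / L[0][0] = 2.
  L[2][1] = (6) / L[1][1] = 3.
Step 3: L[2][2] = √(4) = 2.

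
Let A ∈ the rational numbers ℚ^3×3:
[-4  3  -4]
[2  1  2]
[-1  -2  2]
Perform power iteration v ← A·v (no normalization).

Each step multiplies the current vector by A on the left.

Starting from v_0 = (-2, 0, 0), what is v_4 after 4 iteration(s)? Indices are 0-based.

v_4 = (-1312, 456, -24)

v_0 = (-2, 0, 0).
v_1 = A·v_0 = (8, -4, 2).
v_2 = A·v_1 = (-52, 16, 4).
v_3 = A·v_2 = (240, -80, 28).
v_4 = A·v_3 = (-1312, 456, -24).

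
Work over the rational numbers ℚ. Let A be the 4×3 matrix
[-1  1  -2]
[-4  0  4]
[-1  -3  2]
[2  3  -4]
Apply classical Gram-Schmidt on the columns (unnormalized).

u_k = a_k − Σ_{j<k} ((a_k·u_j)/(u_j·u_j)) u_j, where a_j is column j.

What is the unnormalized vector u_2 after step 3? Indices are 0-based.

Step 1: u_0 = a_0 = (-1, -4, -1, 2).
Step 2: u_1 = a_1 − (4/11)·u_0 = (15/11, 16/11, -29/11, 25/11).
Step 3: u_2 = a_2 − (-12/11)·u_0 − (-124/177)·u_1 = (-126/59, 116/177, -166/177, -40/177).

u_2 = (-126/59, 116/177, -166/177, -40/177)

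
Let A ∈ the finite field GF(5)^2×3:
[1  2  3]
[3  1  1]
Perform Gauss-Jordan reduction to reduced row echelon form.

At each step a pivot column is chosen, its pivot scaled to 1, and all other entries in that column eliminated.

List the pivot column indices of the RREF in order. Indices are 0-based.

[1] R0 /= 1  ⇒  (1, 2, 3)
     R1 -= 3·R0  ⇒  (0, 0, 2)
column 1 empty below row 1
[2] R1 /= 2  ⇒  (0, 0, 1)
     R0 -= 3·R1  ⇒  (1, 2, 0)

pivot columns: 0, 2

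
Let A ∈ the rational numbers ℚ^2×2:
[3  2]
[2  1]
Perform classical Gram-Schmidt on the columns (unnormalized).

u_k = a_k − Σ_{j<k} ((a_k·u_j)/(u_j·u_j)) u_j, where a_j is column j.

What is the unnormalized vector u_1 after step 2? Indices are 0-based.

u_1 = (2/13, -3/13)

Step 1: u_0 = a_0 = (3, 2).
Step 2: u_1 = a_1 − (8/13)·u_0 = (2/13, -3/13).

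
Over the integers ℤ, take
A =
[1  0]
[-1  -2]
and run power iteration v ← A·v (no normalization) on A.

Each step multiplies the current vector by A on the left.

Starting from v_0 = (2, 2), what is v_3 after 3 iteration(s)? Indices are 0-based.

v_0 = (2, 2).
v_1 = A·v_0 = (2, -6).
v_2 = A·v_1 = (2, 10).
v_3 = A·v_2 = (2, -22).

v_3 = (2, -22)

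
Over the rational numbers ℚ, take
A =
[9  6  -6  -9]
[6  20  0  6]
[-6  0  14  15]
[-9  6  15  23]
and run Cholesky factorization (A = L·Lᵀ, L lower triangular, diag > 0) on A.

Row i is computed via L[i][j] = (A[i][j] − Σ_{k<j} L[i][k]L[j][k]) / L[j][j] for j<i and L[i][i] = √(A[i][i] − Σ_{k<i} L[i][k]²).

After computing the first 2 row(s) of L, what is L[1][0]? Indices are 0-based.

Step 1: L[0][0] = √(9) = 3.
  L[1][0] = (6) / L[0][0] = 2.
Step 2: L[1][1] = √(16) = 4.

L[1][0] = 2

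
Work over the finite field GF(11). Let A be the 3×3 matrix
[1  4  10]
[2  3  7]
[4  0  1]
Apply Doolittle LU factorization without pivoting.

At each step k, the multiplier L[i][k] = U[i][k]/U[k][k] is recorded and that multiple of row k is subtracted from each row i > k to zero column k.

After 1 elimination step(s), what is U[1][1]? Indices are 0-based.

U[1][1] = 6

k=0: U[0][0]=1
  eliminate (1,0): mult=2, new row 1: (0, 6, 9); set L[1][0]=2
  eliminate (2,0): mult=4, new row 2: (0, 6, 5); set L[2][0]=4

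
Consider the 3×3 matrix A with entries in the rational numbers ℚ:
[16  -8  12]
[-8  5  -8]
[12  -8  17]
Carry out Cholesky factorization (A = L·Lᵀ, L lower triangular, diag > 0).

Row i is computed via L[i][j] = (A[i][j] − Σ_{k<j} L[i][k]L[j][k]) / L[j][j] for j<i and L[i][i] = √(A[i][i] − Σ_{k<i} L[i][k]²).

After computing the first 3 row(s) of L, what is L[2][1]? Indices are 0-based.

Step 1: L[0][0] = √(16) = 4.
  L[1][0] = (-8) / L[0][0] = -2.
Step 2: L[1][1] = √(1) = 1.
  L[2][0] = (12) / L[0][0] = 3.
  L[2][1] = (-2) / L[1][1] = -2.
Step 3: L[2][2] = √(4) = 2.

L[2][1] = -2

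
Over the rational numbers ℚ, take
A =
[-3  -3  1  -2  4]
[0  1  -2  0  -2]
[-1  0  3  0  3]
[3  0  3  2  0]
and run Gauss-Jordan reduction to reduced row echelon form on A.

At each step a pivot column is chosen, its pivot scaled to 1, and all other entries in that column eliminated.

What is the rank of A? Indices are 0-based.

pivot(0,0)=-3: scale R0 → (1, 1, -1/3, 2/3, -4/3)
  clear (2,0): R2 −= (-1)R0 → (0, 1, 8/3, 2/3, 5/3)
  clear (3,0): R3 −= (3)R0 → (0, -3, 4, 0, 4)
pivot(1,1)=1: scale R1 → (0, 1, -2, 0, -2)
  clear (0,1): R0 −= (1)R1 → (1, 0, 5/3, 2/3, 2/3)
  clear (2,1): R2 −= (1)R1 → (0, 0, 14/3, 2/3, 11/3)
  clear (3,1): R3 −= (-3)R1 → (0, 0, -2, 0, -2)
pivot(2,2)=14/3: scale R2 → (0, 0, 1, 1/7, 11/14)
  clear (0,2): R0 −= (5/3)R2 → (1, 0, 0, 3/7, -9/14)
  clear (1,2): R1 −= (-2)R2 → (0, 1, 0, 2/7, -3/7)
  clear (3,2): R3 −= (-2)R2 → (0, 0, 0, 2/7, -3/7)
pivot(3,3)=2/7: scale R3 → (0, 0, 0, 1, -3/2)
  clear (0,3): R0 −= (3/7)R3 → (1, 0, 0, 0, 0)
  clear (1,3): R1 −= (2/7)R3 → (0, 1, 0, 0, 0)
  clear (2,3): R2 −= (1/7)R3 → (0, 0, 1, 0, 1)

rank = 4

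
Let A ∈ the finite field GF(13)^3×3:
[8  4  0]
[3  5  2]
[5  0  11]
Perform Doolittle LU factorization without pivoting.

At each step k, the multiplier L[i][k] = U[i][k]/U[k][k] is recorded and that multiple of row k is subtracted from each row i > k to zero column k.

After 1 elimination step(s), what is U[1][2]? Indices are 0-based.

U[1][2] = 2

k=0: U[0][0]=8
  eliminate (1,0): mult=2, new row 1: (0, 10, 2); set L[1][0]=2
  eliminate (2,0): mult=12, new row 2: (0, 4, 11); set L[2][0]=12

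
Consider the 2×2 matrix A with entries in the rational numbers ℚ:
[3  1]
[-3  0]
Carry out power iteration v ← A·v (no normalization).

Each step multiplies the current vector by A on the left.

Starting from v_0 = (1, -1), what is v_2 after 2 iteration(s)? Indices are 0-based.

v_2 = (3, -6)

v_0 = (1, -1).
v_1 = A·v_0 = (2, -3).
v_2 = A·v_1 = (3, -6).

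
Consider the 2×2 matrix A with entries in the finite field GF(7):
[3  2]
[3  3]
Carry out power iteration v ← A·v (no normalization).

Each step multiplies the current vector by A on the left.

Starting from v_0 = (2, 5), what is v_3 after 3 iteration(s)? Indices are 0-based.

v_3 = (2, 1)

v_0 = (2, 5).
v_1 = A·v_0 = (2, 0).
v_2 = A·v_1 = (6, 6).
v_3 = A·v_2 = (2, 1).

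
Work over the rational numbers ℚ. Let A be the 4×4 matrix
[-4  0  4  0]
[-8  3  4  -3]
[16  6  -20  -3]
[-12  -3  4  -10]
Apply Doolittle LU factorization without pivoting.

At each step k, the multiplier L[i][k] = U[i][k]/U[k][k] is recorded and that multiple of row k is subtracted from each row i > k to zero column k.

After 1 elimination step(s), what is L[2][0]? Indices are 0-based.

L[2][0] = -4

k=0: U[0][0]=-4
  eliminate (1,0): mult=2, new row 1: (0, 3, -4, -3); set L[1][0]=2
  eliminate (2,0): mult=-4, new row 2: (0, 6, -4, -3); set L[2][0]=-4
  eliminate (3,0): mult=3, new row 3: (0, -3, -8, -10); set L[3][0]=3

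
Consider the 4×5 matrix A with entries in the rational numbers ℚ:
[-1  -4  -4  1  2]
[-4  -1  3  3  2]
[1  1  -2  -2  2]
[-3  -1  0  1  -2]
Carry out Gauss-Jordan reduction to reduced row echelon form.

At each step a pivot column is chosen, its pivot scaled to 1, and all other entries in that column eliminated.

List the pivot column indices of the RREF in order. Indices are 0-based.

pivot(0,0)=-1: scale R0 → (1, 4, 4, -1, -2)
  clear (1,0): R1 −= (-4)R0 → (0, 15, 19, -1, -6)
  clear (2,0): R2 −= (1)R0 → (0, -3, -6, -1, 4)
  clear (3,0): R3 −= (-3)R0 → (0, 11, 12, -2, -8)
pivot(1,1)=15: scale R1 → (0, 1, 19/15, -1/15, -2/5)
  clear (0,1): R0 −= (4)R1 → (1, 0, -16/15, -11/15, -2/5)
  clear (2,1): R2 −= (-3)R1 → (0, 0, -11/5, -6/5, 14/5)
  clear (3,1): R3 −= (11)R1 → (0, 0, -29/15, -19/15, -18/5)
pivot(2,2)=-11/5: scale R2 → (0, 0, 1, 6/11, -14/11)
  clear (0,2): R0 −= (-16/15)R2 → (1, 0, 0, -5/33, -58/33)
  clear (1,2): R1 −= (19/15)R2 → (0, 1, 0, -25/33, 40/33)
  clear (3,2): R3 −= (-29/15)R2 → (0, 0, 0, -7/33, -200/33)
pivot(3,3)=-7/33: scale R3 → (0, 0, 0, 1, 200/7)
  clear (0,3): R0 −= (-5/33)R3 → (1, 0, 0, 0, 18/7)
  clear (1,3): R1 −= (-25/33)R3 → (0, 1, 0, 0, 160/7)
  clear (2,3): R2 −= (6/11)R3 → (0, 0, 1, 0, -118/7)

pivot columns: 0, 1, 2, 3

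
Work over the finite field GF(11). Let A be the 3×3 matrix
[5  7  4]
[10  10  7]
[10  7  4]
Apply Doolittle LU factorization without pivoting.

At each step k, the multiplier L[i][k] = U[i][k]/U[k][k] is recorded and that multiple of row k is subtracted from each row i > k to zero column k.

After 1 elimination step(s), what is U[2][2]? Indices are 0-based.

U[2][2] = 7

k=0: U[0][0]=5
  eliminate (1,0): mult=2, new row 1: (0, 7, 10); set L[1][0]=2
  eliminate (2,0): mult=2, new row 2: (0, 4, 7); set L[2][0]=2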